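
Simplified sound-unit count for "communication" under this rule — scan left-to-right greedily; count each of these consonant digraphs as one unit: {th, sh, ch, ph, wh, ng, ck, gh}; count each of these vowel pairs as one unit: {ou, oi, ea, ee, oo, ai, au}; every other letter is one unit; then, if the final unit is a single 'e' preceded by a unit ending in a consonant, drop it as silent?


Word: "communication" (13 letters)
Left-to-right scan:
  1. 'c' (letter)
  2. 'o' (letter)
  3. 'm' (letter)
  4. 'm' (letter)
  5. 'u' (letter)
  6. 'n' (letter)
  7. 'i' (letter)
  8. 'c' (letter)
  9. 'a' (letter)
  10. 't' (letter)
  11. 'i' (letter)
  12. 'o' (letter)
  13. 'n' (letter)
Units from scan: 13
Sound units = 13 units


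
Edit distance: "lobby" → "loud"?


Word 1: "lobby" (length 5)
Word 2: "loud" (length 4)
One optimal edit sequence (insert/delete/substitute each cost 1):
  1. keep 'l'
  2. keep 'o'
  3. delete 'b'  (+1)
  4. substitute 'b' -> 'u'  (+1)
  5. substitute 'y' -> 'd'  (+1)
Total edit operations: 3
Edit distance = 3


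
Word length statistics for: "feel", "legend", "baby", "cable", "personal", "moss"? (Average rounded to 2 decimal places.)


Lengths: "feel"=4, "legend"=6, "baby"=4, "cable"=5, "personal"=8, "moss"=4
Sum = 31, Count = 6
Average = 31/6 = 5.17
= avg=5.17, min=4, max=8


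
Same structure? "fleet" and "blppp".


Pattern of "fleet": [0, 1, 2, 2, 3]
Pattern of "blppp": [0, 1, 2, 2, 2]
Patterns do not match
Same pattern = No


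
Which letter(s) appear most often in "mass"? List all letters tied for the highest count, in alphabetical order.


Word: "mass"
Letter counts:
  'a': 1
  'm': 1
  's': 2
Maximum count = 2
Most frequent = 's' (2 times each)


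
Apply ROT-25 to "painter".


Word: "painter"
Shift: 25
Each letter → (letter + shift) mod 26:
  'p' (15) + 25 = 14 → 'o'
  'a' (0) + 25 = 25 → 'z'
  'i' (8) + 25 = 7 → 'h'
  'n' (13) + 25 = 12 → 'm'
  't' (19) + 25 = 18 → 's'
  'e' (4) + 25 = 3 → 'd'
  'r' (17) + 25 = 16 → 'q'
Result = "ozhmsdq"


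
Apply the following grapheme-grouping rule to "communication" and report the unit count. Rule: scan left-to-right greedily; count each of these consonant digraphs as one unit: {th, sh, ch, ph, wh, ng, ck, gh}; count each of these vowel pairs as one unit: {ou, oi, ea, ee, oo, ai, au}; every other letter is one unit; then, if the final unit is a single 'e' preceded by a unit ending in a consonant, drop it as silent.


Word: "communication" (13 letters)
Left-to-right scan:
  (1) 'c' (letter)
  (2) 'o' (letter)
  (3) 'm' (letter)
  (4) 'm' (letter)
  (5) 'u' (letter)
  (6) 'n' (letter)
  (7) 'i' (letter)
  (8) 'c' (letter)
  (9) 'a' (letter)
  (10) 't' (letter)
  (11) 'i' (letter)
  (12) 'o' (letter)
  (13) 'n' (letter)
Units from scan: 13
Sound units = 13 units


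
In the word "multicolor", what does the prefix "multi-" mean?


Prefix: multi-
Example: multicolor = multi- + color
Meaning = many


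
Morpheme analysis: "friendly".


Word: "friendly"
Morphemes: friend + -ly
Each morpheme carries meaning
= 2 morphemes


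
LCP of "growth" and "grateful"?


Word 1: "growth"
Word 2: "grateful"
Comparing from start:
  Pos 0: 'g' == 'g'
  Pos 1: 'r' == 'r'
  Pos 2: 'o' != 'a' (stop)
LCP = "gr" (length 2)


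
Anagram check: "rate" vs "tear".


Word 1: "rate" → sorted: aert
Word 2: "tear" → sorted: aert
Same letters? aert == aert
Anagram = Yes


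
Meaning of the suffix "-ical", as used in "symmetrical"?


Suffix: -ical
As in: symmetrical -> symmetry + -ical, with a spelling change
Meaning = relating to


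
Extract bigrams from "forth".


Word: "forth" (length 5)
Number of bigrams = 5 - 2 + 1 = 4
  Position 0: "fo"
  Position 1: "or"
  Position 2: "rt"
  Position 3: "th"
Bigrams = "fo", "or", "rt", "th"


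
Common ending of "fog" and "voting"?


Word 1: "fog"
Word 2: "voting"
Comparing from end:
  Pos -1: 'g' == 'g'
  Pos -2: 'o' != 'n' (stop)
LCS = "g" (length 1)


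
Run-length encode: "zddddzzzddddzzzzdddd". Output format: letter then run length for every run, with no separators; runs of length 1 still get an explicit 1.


String: "zddddzzzddddzzzzdddd"
Scanning for consecutive runs:
  'z' x 1
  'd' x 4
  'z' x 3
  'd' x 4
  'z' x 4
  'd' x 4
RLE = "z1d4z3d4z4d4"


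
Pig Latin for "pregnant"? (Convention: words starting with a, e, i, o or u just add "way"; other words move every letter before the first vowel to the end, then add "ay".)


Word: "pregnant"
Starts with consonant(s) → move to end, add 'ay'
Consonant cluster: "pr"
Pig Latin = "egnantpray"


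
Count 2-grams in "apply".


Word: "apply" (length 5)
Number of 2-grams = length - 2 + 1 = 5 - 2 + 1
= 4


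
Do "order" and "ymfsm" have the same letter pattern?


Pattern of "order": [0, 1, 2, 3, 1]
Pattern of "ymfsm": [0, 1, 2, 3, 1]
Patterns match
Same pattern = Yes


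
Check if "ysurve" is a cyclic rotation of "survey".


Word: "survey", Candidate: "ysurve"
Method: check if candidate is substring of word+word
"surveysurvey" contains "ysurve"? Yes
Is rotation = Yes


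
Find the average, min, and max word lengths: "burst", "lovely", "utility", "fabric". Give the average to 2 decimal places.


Lengths: "burst"=5, "lovely"=6, "utility"=7, "fabric"=6
Sum = 24, Count = 4
Average = 24/4 = 6.00
= avg=6.00, min=5, max=7


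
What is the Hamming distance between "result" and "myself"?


Comparing character by character (same length = 6):
  Pos 0: 'r' vs 'm' !=
  Pos 1: 'e' vs 'y' !=
  Pos 2: 's' vs 's' =
  Pos 3: 'u' vs 'e' !=
  Pos 4: 'l' vs 'l' =
  Pos 5: 't' vs 'f' !=
Hamming distance = 4


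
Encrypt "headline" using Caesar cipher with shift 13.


Word: "headline"
Shift: 13
Each letter → (letter + shift) mod 26:
  'h' (7) + 13 = 20 → 'u'
  'e' (4) + 13 = 17 → 'r'
  'a' (0) + 13 = 13 → 'n'
  'd' (3) + 13 = 16 → 'q'
  'l' (11) + 13 = 24 → 'y'
  'i' (8) + 13 = 21 → 'v'
  'n' (13) + 13 = 0 → 'a'
  'e' (4) + 13 = 17 → 'r'
Result = "urnqyvar"


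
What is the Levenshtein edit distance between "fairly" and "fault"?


Word 1: "fairly" (length 6)
Word 2: "fault" (length 5)
One optimal edit sequence (insert/delete/substitute each cost 1):
  1. keep 'f'
  2. keep 'a'
  3. delete 'i'  (+1)
  4. substitute 'r' -> 'u'  (+1)
  5. keep 'l'
  6. substitute 'y' -> 't'  (+1)
Total edit operations: 3
Edit distance = 3


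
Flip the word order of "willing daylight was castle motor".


Original: "willing daylight was castle motor"
Words (1..n): willing | daylight | was | castle | motor
Reversed (n..1): motor | castle | was | daylight | willing
Result = "motor castle was daylight willing"


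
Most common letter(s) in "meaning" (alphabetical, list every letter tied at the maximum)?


Word: "meaning"
Letter counts:
  'a': 1
  'e': 1
  'g': 1
  'i': 1
  'm': 1
  'n': 2
Maximum count = 2
Most frequent = 'n' (2 times each)


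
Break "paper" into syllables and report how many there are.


Word: "paper"
Syllable breakdown: pa · per
Counting: 2 parts
= 2 syllables


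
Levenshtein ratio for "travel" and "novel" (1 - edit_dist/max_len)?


Word 1: "travel" (length 6)
Word 2: "novel" (length 5)
One optimal edit sequence:
  1. delete 't'  (+1)
  2. substitute 'r' -> 'n'  (+1)
  3. substitute 'a' -> 'o'  (+1)
  4. keep 'v'
  5. keep 'e'
  6. keep 'l'
Edit distance = 3
Max length = max(6, 5) = 6
Similarity = 1 - 3/6
= 0.5000


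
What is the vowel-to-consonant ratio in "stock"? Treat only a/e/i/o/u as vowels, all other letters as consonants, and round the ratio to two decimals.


Word: "stock"
Vowels (a,e,i,o,u): 1
Consonants: 4
Ratio = 1/4
= 0.25


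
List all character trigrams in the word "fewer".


Word: "fewer" (length 5)
Number of trigrams = 5 - 3 + 1 = 3
  Position 0: "few"
  Position 1: "ewe"
  Position 2: "wer"
Trigrams = "few", "ewe", "wer"


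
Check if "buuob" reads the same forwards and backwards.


Word: "buuob"
Reversed: "bouub"
Forward == Backward? buuob != bouub
Palindrome = No


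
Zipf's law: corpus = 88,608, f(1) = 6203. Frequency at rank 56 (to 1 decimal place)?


Zipf's law: f(r) = f(1) / r
f(1) = 6203
f(56) = 6203 / 56
= 110.8 occurrences


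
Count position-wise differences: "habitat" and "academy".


Comparing character by character (same length = 7):
  Pos 0: 'h' vs 'a' !=
  Pos 1: 'a' vs 'c' !=
  Pos 2: 'b' vs 'a' !=
  Pos 3: 'i' vs 'd' !=
  Pos 4: 't' vs 'e' !=
  Pos 5: 'a' vs 'm' !=
  Pos 6: 't' vs 'y' !=
Hamming distance = 7


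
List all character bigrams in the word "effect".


Word: "effect" (length 6)
Number of bigrams = 6 - 2 + 1 = 5
  Position 0: "ef"
  Position 1: "ff"
  Position 2: "fe"
  Position 3: "ec"
  Position 4: "ct"
Bigrams = "ef", "ff", "fe", "ec", "ct"


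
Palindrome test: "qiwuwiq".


Word: "qiwuwiq"
Reversed: "qiwuwiq"
Forward == Backward? qiwuwiq == qiwuwiq
Palindrome = Yes


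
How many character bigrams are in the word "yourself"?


Word: "yourself" (length 8)
Number of 2-grams = length - 2 + 1 = 8 - 2 + 1
= 7


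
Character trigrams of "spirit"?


Word: "spirit" (length 6)
Number of trigrams = 6 - 3 + 1 = 4
  Position 0: "spi"
  Position 1: "pir"
  Position 2: "iri"
  Position 3: "rit"
Trigrams = "spi", "pir", "iri", "rit"


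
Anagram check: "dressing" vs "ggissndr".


Word 1: "dressing" → sorted: deginrss
Word 2: "ggissndr" → sorted: dgginrss
Same letters? deginrss != dgginrss
Anagram = No


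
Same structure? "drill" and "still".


Pattern of "drill": [0, 1, 2, 3, 3]
Pattern of "still": [0, 1, 2, 3, 3]
Patterns match
Same pattern = Yes


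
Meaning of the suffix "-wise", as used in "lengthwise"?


Suffix: -wise
Example: lengthwise = length + -wise
Meaning = in the manner of


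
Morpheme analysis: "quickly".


Word: "quickly"
Morphemes: quick | -ly
Each morpheme carries meaning
= 2 morphemes


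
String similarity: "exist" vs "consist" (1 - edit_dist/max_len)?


Word 1: "exist" (length 5)
Word 2: "consist" (length 7)
One optimal edit sequence:
  1. insert 'c'  (+1)
  2. insert 'o'  (+1)
  3. substitute 'e' -> 'n'  (+1)
  4. substitute 'x' -> 's'  (+1)
  5. keep 'i'
  6. keep 's'
  7. keep 't'
Edit distance = 4
Max length = max(5, 7) = 7
Similarity = 1 - 4/7
= 0.4286


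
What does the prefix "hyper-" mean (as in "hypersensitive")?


Prefix: hyper-
As in: hypersensitive -> hyper- + sensitive
Meaning = over / excessive


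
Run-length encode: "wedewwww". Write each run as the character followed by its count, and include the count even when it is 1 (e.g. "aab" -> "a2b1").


String: "wedewwww"
Scanning for consecutive runs:
  'w' x 1
  'e' x 1
  'd' x 1
  'e' x 1
  'w' x 4
RLE = "w1e1d1e1w4"


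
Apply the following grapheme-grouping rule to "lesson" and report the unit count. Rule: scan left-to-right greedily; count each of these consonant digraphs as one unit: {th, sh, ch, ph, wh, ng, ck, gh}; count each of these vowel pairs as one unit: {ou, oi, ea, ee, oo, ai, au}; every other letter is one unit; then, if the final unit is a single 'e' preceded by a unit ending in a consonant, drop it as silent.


Word: "lesson" (6 letters)
Left-to-right scan:
  (1) 'l' (letter)
  (2) 'e' (letter)
  (3) 's' (letter)
  (4) 's' (letter)
  (5) 'o' (letter)
  (6) 'n' (letter)
Units from scan: 6
Sound units = 6 units


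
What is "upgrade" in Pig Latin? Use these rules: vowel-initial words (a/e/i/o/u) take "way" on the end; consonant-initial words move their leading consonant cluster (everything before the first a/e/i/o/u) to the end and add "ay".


Word: "upgrade"
Starts with vowel → add 'way'
Pig Latin = "upgradeway"


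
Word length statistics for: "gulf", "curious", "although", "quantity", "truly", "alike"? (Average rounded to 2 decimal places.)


Lengths: "gulf"=4, "curious"=7, "although"=8, "quantity"=8, "truly"=5, "alike"=5
Sum = 37, Count = 6
Average = 37/6 = 6.17
= avg=6.17, min=4, max=8


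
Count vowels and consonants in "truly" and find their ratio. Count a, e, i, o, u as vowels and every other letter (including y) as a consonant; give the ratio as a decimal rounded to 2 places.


Word: "truly"
Vowels (a,e,i,o,u): 1
Consonants: 4
Ratio = 1/4
= 0.25


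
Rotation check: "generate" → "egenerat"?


Word: "generate", Candidate: "egenerat"
Method: check if candidate is substring of word+word
"generategenerate" contains "egenerat"? Yes
Is rotation = Yes


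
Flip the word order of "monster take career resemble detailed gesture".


Original: "monster take career resemble detailed gesture"
Words (1..n): monster | take | career | resemble | detailed | gesture
Reversed (n..1): gesture | detailed | resemble | career | take | monster
Result = "gesture detailed resemble career take monster"


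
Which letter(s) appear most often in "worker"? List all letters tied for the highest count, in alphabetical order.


Word: "worker"
Letter counts:
  'e': 1
  'k': 1
  'o': 1
  'r': 2
  'w': 1
Maximum count = 2
Most frequent = 'r' (2 times each)


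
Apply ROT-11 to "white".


Word: "white"
Shift: 11
Each letter → (letter + shift) mod 26:
  'w' (22) + 11 = 7 → 'h'
  'h' (7) + 11 = 18 → 's'
  'i' (8) + 11 = 19 → 't'
  't' (19) + 11 = 4 → 'e'
  'e' (4) + 11 = 15 → 'p'
Result = "hstep"


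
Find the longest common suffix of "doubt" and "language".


Word 1: "doubt"
Word 2: "language"
Comparing from end:
  Pos -1: 't' != 'e' (stop)
LCS = "" (length 0)


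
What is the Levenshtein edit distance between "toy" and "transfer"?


Word 1: "toy" (length 3)
Word 2: "transfer" (length 8)
One optimal edit sequence (insert/delete/substitute each cost 1):
  1. keep 't'
  2. insert 'r'  (+1)
  3. insert 'a'  (+1)
  4. insert 'n'  (+1)
  5. insert 's'  (+1)
  6. insert 'f'  (+1)
  7. substitute 'o' -> 'e'  (+1)
  8. substitute 'y' -> 'r'  (+1)
Total edit operations: 7
Edit distance = 7


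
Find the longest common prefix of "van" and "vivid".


Word 1: "van"
Word 2: "vivid"
Comparing from start:
  Pos 0: 'v' == 'v'
  Pos 1: 'a' != 'i' (stop)
LCP = "v" (length 1)


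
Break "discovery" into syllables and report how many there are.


Word: "discovery"
Syllable breakdown: dis-cov-er-y
Counting: 4 parts
= 4 syllables


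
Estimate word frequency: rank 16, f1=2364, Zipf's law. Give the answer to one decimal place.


Zipf's law: f(r) = f(1) / r
f(1) = 2364
f(16) = 2364 / 16
= 147.8 occurrences


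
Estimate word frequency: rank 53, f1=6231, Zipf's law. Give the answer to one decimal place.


Zipf's law: f(r) = f(1) / r
f(1) = 6231
f(53) = 6231 / 53
= 117.6 occurrences


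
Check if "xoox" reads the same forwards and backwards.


Word: "xoox"
Reversed: "xoox"
Forward == Backward? xoox == xoox
Palindrome = Yes


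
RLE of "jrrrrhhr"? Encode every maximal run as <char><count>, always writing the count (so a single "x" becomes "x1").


String: "jrrrrhhr"
Scanning for consecutive runs:
  'j' x 1
  'r' x 4
  'h' x 2
  'r' x 1
RLE = "j1r4h2r1"


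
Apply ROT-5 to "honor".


Word: "honor"
Shift: 5
Each letter → (letter + shift) mod 26:
  'h' (7) + 5 = 12 → 'm'
  'o' (14) + 5 = 19 → 't'
  'n' (13) + 5 = 18 → 's'
  'o' (14) + 5 = 19 → 't'
  'r' (17) + 5 = 22 → 'w'
Result = "mtstw"


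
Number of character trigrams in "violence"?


Word: "violence" (length 8)
Number of 3-grams = length - 3 + 1 = 8 - 3 + 1
= 6


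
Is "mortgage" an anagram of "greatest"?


Word 1: "greatest" → sorted: aeegrstt
Word 2: "mortgage" → sorted: aeggmort
Same letters? aeegrstt != aeggmort
Anagram = No


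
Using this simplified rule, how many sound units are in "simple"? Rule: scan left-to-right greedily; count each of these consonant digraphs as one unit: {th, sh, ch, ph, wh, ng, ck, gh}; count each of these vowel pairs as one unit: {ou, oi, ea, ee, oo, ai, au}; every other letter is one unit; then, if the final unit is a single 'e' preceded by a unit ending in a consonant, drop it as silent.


Word: "simple" (6 letters)
Left-to-right scan:
  (1) 's' (letter)
  (2) 'i' (letter)
  (3) 'm' (letter)
  (4) 'p' (letter)
  (5) 'l' (letter)
  (6) 'e' (letter)
Units from scan: 6
Final unit is 'e' after a consonant -> drop as silent (-1)
Sound units = 5 units


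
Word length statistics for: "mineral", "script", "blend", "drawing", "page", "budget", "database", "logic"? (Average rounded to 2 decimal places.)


Lengths: "mineral"=7, "script"=6, "blend"=5, "drawing"=7, "page"=4, "budget"=6, "database"=8, "logic"=5
Sum = 48, Count = 8
Average = 48/8 = 6.00
= avg=6.00, min=4, max=8


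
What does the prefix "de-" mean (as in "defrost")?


Prefix: de-
As in: defrost -> de- + frost
Meaning = remove / reverse


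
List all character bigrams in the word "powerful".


Word: "powerful" (length 8)
Number of bigrams = 8 - 2 + 1 = 7
  Position 0: "po"
  Position 1: "ow"
  Position 2: "we"
  Position 3: "er"
  Position 4: "rf"
  Position 5: "fu"
  Position 6: "ul"
Bigrams = "po", "ow", "we", "er", "rf", "fu", "ul"


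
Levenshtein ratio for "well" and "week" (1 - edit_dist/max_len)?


Word 1: "well" (length 4)
Word 2: "week" (length 4)
One optimal edit sequence:
  1. keep 'w'
  2. keep 'e'
  3. substitute 'l' -> 'e'  (+1)
  4. substitute 'l' -> 'k'  (+1)
Edit distance = 2
Max length = max(4, 4) = 4
Similarity = 1 - 2/4
= 0.5000


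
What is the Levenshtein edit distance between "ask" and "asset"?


Word 1: "ask" (length 3)
Word 2: "asset" (length 5)
One optimal edit sequence (insert/delete/substitute each cost 1):
  1. keep 'a'
  2. insert 's'  (+1)
  3. keep 's'
  4. insert 'e'  (+1)
  5. substitute 'k' -> 't'  (+1)
Total edit operations: 3
Edit distance = 3


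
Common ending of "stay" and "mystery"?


Word 1: "stay"
Word 2: "mystery"
Comparing from end:
  Pos -1: 'y' == 'y'
  Pos -2: 'a' != 'r' (stop)
LCS = "y" (length 1)


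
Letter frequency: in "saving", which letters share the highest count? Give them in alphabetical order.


Word: "saving"
Letter counts:
  'a': 1
  'g': 1
  'i': 1
  'n': 1
  's': 1
  'v': 1
Maximum count = 1
Most frequent = 'a', 'g', 'i', 'n', 's', 'v' (1 time each)


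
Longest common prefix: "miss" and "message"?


Word 1: "miss"
Word 2: "message"
Comparing from start:
  Pos 0: 'm' == 'm'
  Pos 1: 'i' != 'e' (stop)
LCP = "m" (length 1)


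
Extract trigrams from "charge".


Word: "charge" (length 6)
Number of trigrams = 6 - 3 + 1 = 4
  Position 0: "cha"
  Position 1: "har"
  Position 2: "arg"
  Position 3: "rge"
Trigrams = "cha", "har", "arg", "rge"


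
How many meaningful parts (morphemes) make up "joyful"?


Word: "joyful"
Morphemes: joy / -ful
Each morpheme carries meaning
= 2 morphemes


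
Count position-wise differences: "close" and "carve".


Comparing character by character (same length = 5):
  Pos 0: 'c' vs 'c' =
  Pos 1: 'l' vs 'a' !=
  Pos 2: 'o' vs 'r' !=
  Pos 3: 's' vs 'v' !=
  Pos 4: 'e' vs 'e' =
Hamming distance = 3


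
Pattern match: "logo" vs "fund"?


Pattern of "logo": [0, 1, 2, 1]
Pattern of "fund": [0, 1, 2, 3]
Patterns do not match
Same pattern = No


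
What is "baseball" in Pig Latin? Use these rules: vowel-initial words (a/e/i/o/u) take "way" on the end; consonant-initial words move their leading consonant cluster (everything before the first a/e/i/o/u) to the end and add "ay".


Word: "baseball"
Starts with consonant(s) → move to end, add 'ay'
Consonant cluster: "b"
Pig Latin = "aseballbay"


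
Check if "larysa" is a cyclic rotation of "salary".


Word: "salary", Candidate: "larysa"
Method: check if candidate is substring of word+word
"salarysalary" contains "larysa"? Yes
Is rotation = Yes


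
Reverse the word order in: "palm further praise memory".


Original: "palm further praise memory"
Words (1..n): palm | further | praise | memory
Reversed (n..1): memory | praise | further | palm
Result = "memory praise further palm"


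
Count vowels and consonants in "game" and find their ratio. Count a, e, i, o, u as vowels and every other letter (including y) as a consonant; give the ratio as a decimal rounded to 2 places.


Word: "game"
Vowels (a,e,i,o,u): 2
Consonants: 2
Ratio = 2/2
= 1.00


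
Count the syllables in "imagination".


Word: "imagination"
Syllable breakdown: i-mag-i-na-tion
Counting: 5 parts
= 5 syllables


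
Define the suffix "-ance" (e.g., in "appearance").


Suffix: -ance
As in: appearance -> appear + -ance
Meaning = state of


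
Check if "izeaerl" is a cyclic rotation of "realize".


Word: "realize", Candidate: "izeaerl"
Method: check if candidate is substring of word+word
"realizerealize" contains "izeaerl"? No
Is rotation = No


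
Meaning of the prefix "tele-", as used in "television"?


Prefix: tele-
As in: television -> tele- + vision
Meaning = distant


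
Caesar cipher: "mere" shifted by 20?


Word: "mere"
Shift: 20
Each letter → (letter + shift) mod 26:
  'm' (12) + 20 = 6 → 'g'
  'e' (4) + 20 = 24 → 'y'
  'r' (17) + 20 = 11 → 'l'
  'e' (4) + 20 = 24 → 'y'
Result = "gyly"


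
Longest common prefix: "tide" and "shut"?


Word 1: "tide"
Word 2: "shut"
Comparing from start:
  Pos 0: 't' != 's' (stop)
LCP = "" (length 0)


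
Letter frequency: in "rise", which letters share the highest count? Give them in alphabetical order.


Word: "rise"
Letter counts:
  'e': 1
  'i': 1
  'r': 1
  's': 1
Maximum count = 1
Most frequent = 'e', 'i', 'r', 's' (1 time each)


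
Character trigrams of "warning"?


Word: "warning" (length 7)
Number of trigrams = 7 - 3 + 1 = 5
  Position 0: "war"
  Position 1: "arn"
  Position 2: "rni"
  Position 3: "nin"
  Position 4: "ing"
Trigrams = "war", "arn", "rni", "nin", "ing"


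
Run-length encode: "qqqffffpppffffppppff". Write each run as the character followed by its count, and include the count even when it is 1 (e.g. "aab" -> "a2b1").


String: "qqqffffpppffffppppff"
Scanning for consecutive runs:
  'q' x 3
  'f' x 4
  'p' x 3
  'f' x 4
  'p' x 4
  'f' x 2
RLE = "q3f4p3f4p4f2"


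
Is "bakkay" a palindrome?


Word: "bakkay"
Reversed: "yakkab"
Forward == Backward? bakkay != yakkab
Palindrome = No


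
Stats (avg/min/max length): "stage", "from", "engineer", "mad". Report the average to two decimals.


Lengths: "stage"=5, "from"=4, "engineer"=8, "mad"=3
Sum = 20, Count = 4
Average = 20/4 = 5.00
= avg=5.00, min=3, max=8


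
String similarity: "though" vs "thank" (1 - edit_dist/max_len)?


Word 1: "though" (length 6)
Word 2: "thank" (length 5)
One optimal edit sequence:
  1. keep 't'
  2. keep 'h'
  3. delete 'o'  (+1)
  4. substitute 'u' -> 'a'  (+1)
  5. substitute 'g' -> 'n'  (+1)
  6. substitute 'h' -> 'k'  (+1)
Edit distance = 4
Max length = max(6, 5) = 6
Similarity = 1 - 4/6
= 0.3333


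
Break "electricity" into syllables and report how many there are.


Word: "electricity"
Syllable breakdown: e · lec · tric · i · ty
Counting: 5 parts
= 5 syllables


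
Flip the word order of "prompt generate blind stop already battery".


Original: "prompt generate blind stop already battery"
Words (1..n): prompt | generate | blind | stop | already | battery
Reversed (n..1): battery | already | stop | blind | generate | prompt
Result = "battery already stop blind generate prompt"


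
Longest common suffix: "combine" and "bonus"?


Word 1: "combine"
Word 2: "bonus"
Comparing from end:
  Pos -1: 'e' != 's' (stop)
LCS = "" (length 0)


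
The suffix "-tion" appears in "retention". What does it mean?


Suffix: -tion
Example: retention = retain + -tion, with a spelling change
Meaning = act or process


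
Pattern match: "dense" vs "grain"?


Pattern of "dense": [0, 1, 2, 3, 1]
Pattern of "grain": [0, 1, 2, 3, 4]
Patterns do not match
Same pattern = No


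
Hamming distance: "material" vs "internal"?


Comparing character by character (same length = 8):
  Pos 0: 'm' vs 'i' !=
  Pos 1: 'a' vs 'n' !=
  Pos 2: 't' vs 't' =
  Pos 3: 'e' vs 'e' =
  Pos 4: 'r' vs 'r' =
  Pos 5: 'i' vs 'n' !=
  Pos 6: 'a' vs 'a' =
  Pos 7: 'l' vs 'l' =
Hamming distance = 3


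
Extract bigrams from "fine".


Word: "fine" (length 4)
Number of bigrams = 4 - 2 + 1 = 3
  Position 0: "fi"
  Position 1: "in"
  Position 2: "ne"
Bigrams = "fi", "in", "ne"


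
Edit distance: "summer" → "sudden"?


Word 1: "summer" (length 6)
Word 2: "sudden" (length 6)
One optimal edit sequence (insert/delete/substitute each cost 1):
  1. keep 's'
  2. keep 'u'
  3. substitute 'm' -> 'd'  (+1)
  4. substitute 'm' -> 'd'  (+1)
  5. keep 'e'
  6. substitute 'r' -> 'n'  (+1)
Total edit operations: 3
Edit distance = 3


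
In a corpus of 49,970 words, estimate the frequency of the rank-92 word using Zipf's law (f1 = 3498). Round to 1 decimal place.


Zipf's law: f(r) = f(1) / r
f(1) = 3498
f(92) = 3498 / 92
= 38.0 occurrences


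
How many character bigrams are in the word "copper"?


Word: "copper" (length 6)
Number of 2-grams = length - 2 + 1 = 6 - 2 + 1
= 5


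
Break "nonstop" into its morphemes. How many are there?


Word: "nonstop"
Morphemes: non- | stop
Each morpheme carries meaning
= 2 morphemes


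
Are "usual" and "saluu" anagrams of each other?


Word 1: "usual" → sorted: alsuu
Word 2: "saluu" → sorted: alsuu
Same letters? alsuu == alsuu
Anagram = Yes


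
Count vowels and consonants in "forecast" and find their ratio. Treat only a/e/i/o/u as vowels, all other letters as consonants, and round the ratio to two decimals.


Word: "forecast"
Vowels (a,e,i,o,u): 3
Consonants: 5
Ratio = 3/5
= 0.60


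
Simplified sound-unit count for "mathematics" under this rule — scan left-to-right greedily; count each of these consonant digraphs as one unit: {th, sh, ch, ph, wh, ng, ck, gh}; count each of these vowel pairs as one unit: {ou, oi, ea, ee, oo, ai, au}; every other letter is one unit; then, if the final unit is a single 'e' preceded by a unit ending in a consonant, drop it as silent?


Word: "mathematics" (11 letters)
Left-to-right scan:
  (1) 'm' (letter)
  (2) 'a' (letter)
  (3) 'th' (digraph)
  (4) 'e' (letter)
  (5) 'm' (letter)
  (6) 'a' (letter)
  (7) 't' (letter)
  (8) 'i' (letter)
  (9) 'c' (letter)
  (10) 's' (letter)
Units from scan: 10
Sound units = 10 units


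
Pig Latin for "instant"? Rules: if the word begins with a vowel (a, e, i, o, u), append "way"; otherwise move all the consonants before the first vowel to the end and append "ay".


Word: "instant"
Starts with vowel → add 'way'
Pig Latin = "instantway"


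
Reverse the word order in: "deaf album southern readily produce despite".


Original: "deaf album southern readily produce despite"
Words (1..n): deaf | album | southern | readily | produce | despite
Reversed (n..1): despite | produce | readily | southern | album | deaf
Result = "despite produce readily southern album deaf"


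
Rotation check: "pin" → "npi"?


Word: "pin", Candidate: "npi"
Method: check if candidate is substring of word+word
"pinpin" contains "npi"? Yes
Is rotation = Yes


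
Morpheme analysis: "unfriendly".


Word: "unfriendly"
Morphemes: un- | friend | -ly
Each morpheme carries meaning
= 3 morphemes


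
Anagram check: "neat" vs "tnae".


Word 1: "neat" → sorted: aent
Word 2: "tnae" → sorted: aent
Same letters? aent == aent
Anagram = Yes


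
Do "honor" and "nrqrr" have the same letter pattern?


Pattern of "honor": [0, 1, 2, 1, 3]
Pattern of "nrqrr": [0, 1, 2, 1, 1]
Patterns do not match
Same pattern = No


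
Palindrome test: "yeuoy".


Word: "yeuoy"
Reversed: "youey"
Forward == Backward? yeuoy != youey
Palindrome = No


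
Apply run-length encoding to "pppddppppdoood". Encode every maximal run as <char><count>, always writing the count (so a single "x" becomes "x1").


String: "pppddppppdoood"
Scanning for consecutive runs:
  'p' x 3
  'd' x 2
  'p' x 4
  'd' x 1
  'o' x 3
  'd' x 1
RLE = "p3d2p4d1o3d1"


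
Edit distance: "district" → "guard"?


Word 1: "district" (length 8)
Word 2: "guard" (length 5)
One optimal edit sequence (insert/delete/substitute each cost 1):
  1. delete 'd'  (+1)
  2. substitute 'i' -> 'g'  (+1)
  3. substitute 's' -> 'u'  (+1)
  4. substitute 't' -> 'a'  (+1)
  5. keep 'r'
  6. delete 'i'  (+1)
  7. delete 'c'  (+1)
  8. substitute 't' -> 'd'  (+1)
Total edit operations: 7
Edit distance = 7


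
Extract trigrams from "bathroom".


Word: "bathroom" (length 8)
Number of trigrams = 8 - 3 + 1 = 6
  Position 0: "bat"
  Position 1: "ath"
  Position 2: "thr"
  Position 3: "hro"
  Position 4: "roo"
  Position 5: "oom"
Trigrams = "bat", "ath", "thr", "hro", "roo", "oom"


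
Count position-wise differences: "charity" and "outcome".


Comparing character by character (same length = 7):
  Pos 0: 'c' vs 'o' !=
  Pos 1: 'h' vs 'u' !=
  Pos 2: 'a' vs 't' !=
  Pos 3: 'r' vs 'c' !=
  Pos 4: 'i' vs 'o' !=
  Pos 5: 't' vs 'm' !=
  Pos 6: 'y' vs 'e' !=
Hamming distance = 7


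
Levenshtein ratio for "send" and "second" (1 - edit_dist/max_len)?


Word 1: "send" (length 4)
Word 2: "second" (length 6)
One optimal edit sequence:
  1. keep 's'
  2. keep 'e'
  3. insert 'c'  (+1)
  4. insert 'o'  (+1)
  5. keep 'n'
  6. keep 'd'
Edit distance = 2
Max length = max(4, 6) = 6
Similarity = 1 - 2/6
= 0.6667


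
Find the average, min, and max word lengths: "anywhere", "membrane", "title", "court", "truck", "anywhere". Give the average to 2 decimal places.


Lengths: "anywhere"=8, "membrane"=8, "title"=5, "court"=5, "truck"=5, "anywhere"=8
Sum = 39, Count = 6
Average = 39/6 = 6.50
= avg=6.50, min=5, max=8


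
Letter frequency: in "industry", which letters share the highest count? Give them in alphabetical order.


Word: "industry"
Letter counts:
  'd': 1
  'i': 1
  'n': 1
  'r': 1
  's': 1
  't': 1
  'u': 1
  'y': 1
Maximum count = 1
Most frequent = 'd', 'i', 'n', 'r', 's', 't', 'u', 'y' (1 time each)


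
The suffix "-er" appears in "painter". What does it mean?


Suffix: -er
Example: painter (paint + -er)
Meaning = one who / more


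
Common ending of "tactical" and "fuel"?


Word 1: "tactical"
Word 2: "fuel"
Comparing from end:
  Pos -1: 'l' == 'l'
  Pos -2: 'a' != 'e' (stop)
LCS = "l" (length 1)


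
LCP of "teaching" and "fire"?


Word 1: "teaching"
Word 2: "fire"
Comparing from start:
  Pos 0: 't' != 'f' (stop)
LCP = "" (length 0)


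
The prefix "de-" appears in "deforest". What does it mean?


Prefix: de-
Example: deforest = de- + forest
Meaning = remove / reverse


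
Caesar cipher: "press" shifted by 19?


Word: "press"
Shift: 19
Each letter → (letter + shift) mod 26:
  'p' (15) + 19 = 8 → 'i'
  'r' (17) + 19 = 10 → 'k'
  'e' (4) + 19 = 23 → 'x'
  's' (18) + 19 = 11 → 'l'
  's' (18) + 19 = 11 → 'l'
Result = "ikxll"


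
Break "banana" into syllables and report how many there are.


Word: "banana"
Syllable breakdown: ba-na-na
Counting: 3 parts
= 3 syllables


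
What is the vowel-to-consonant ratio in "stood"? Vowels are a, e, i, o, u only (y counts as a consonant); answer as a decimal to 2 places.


Word: "stood"
Vowels (a,e,i,o,u): 2
Consonants: 3
Ratio = 2/3
= 0.67


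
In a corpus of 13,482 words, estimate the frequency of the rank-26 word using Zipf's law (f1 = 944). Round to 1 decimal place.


Zipf's law: f(r) = f(1) / r
f(1) = 944
f(26) = 944 / 26
= 36.3 occurrences


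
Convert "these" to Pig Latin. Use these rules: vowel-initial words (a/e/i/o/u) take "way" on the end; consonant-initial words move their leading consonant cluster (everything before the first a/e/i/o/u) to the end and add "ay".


Word: "these"
Starts with consonant(s) → move to end, add 'ay'
Consonant cluster: "th"
Pig Latin = "esethay"


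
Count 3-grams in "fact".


Word: "fact" (length 4)
Number of 3-grams = length - 3 + 1 = 4 - 3 + 1
= 2


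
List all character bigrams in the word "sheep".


Word: "sheep" (length 5)
Number of bigrams = 5 - 2 + 1 = 4
  Position 0: "sh"
  Position 1: "he"
  Position 2: "ee"
  Position 3: "ep"
Bigrams = "sh", "he", "ee", "ep"


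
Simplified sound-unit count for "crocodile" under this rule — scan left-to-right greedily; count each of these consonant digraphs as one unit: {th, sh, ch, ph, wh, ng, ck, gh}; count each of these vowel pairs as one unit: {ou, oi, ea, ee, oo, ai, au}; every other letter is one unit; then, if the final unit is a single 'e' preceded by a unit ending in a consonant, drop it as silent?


Word: "crocodile" (9 letters)
Left-to-right scan:
  [1] 'c' (letter)
  [2] 'r' (letter)
  [3] 'o' (letter)
  [4] 'c' (letter)
  [5] 'o' (letter)
  [6] 'd' (letter)
  [7] 'i' (letter)
  [8] 'l' (letter)
  [9] 'e' (letter)
Units from scan: 9
Final unit is 'e' after a consonant -> drop as silent (-1)
Sound units = 8 units


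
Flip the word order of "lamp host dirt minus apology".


Original: "lamp host dirt minus apology"
Words (1..n): lamp | host | dirt | minus | apology
Reversed (n..1): apology | minus | dirt | host | lamp
Result = "apology minus dirt host lamp"


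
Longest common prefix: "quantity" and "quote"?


Word 1: "quantity"
Word 2: "quote"
Comparing from start:
  Pos 0: 'q' == 'q'
  Pos 1: 'u' == 'u'
  Pos 2: 'a' != 'o' (stop)
LCP = "qu" (length 2)


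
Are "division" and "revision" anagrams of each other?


Word 1: "division" → sorted: diiinosv
Word 2: "revision" → sorted: eiinorsv
Same letters? diiinosv != eiinorsv
Anagram = No


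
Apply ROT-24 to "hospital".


Word: "hospital"
Shift: 24
Each letter → (letter + shift) mod 26:
  'h' (7) + 24 = 5 → 'f'
  'o' (14) + 24 = 12 → 'm'
  's' (18) + 24 = 16 → 'q'
  'p' (15) + 24 = 13 → 'n'
  'i' (8) + 24 = 6 → 'g'
  't' (19) + 24 = 17 → 'r'
  'a' (0) + 24 = 24 → 'y'
  'l' (11) + 24 = 9 → 'j'
Result = "fmqngryj"


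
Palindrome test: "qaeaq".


Word: "qaeaq"
Reversed: "qaeaq"
Forward == Backward? qaeaq == qaeaq
Palindrome = Yes


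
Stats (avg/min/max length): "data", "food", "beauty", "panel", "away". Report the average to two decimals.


Lengths: "data"=4, "food"=4, "beauty"=6, "panel"=5, "away"=4
Sum = 23, Count = 5
Average = 23/5 = 4.60
= avg=4.60, min=4, max=6


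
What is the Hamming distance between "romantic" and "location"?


Comparing character by character (same length = 8):
  Pos 0: 'r' vs 'l' !=
  Pos 1: 'o' vs 'o' =
  Pos 2: 'm' vs 'c' !=
  Pos 3: 'a' vs 'a' =
  Pos 4: 'n' vs 't' !=
  Pos 5: 't' vs 'i' !=
  Pos 6: 'i' vs 'o' !=
  Pos 7: 'c' vs 'n' !=
Hamming distance = 6


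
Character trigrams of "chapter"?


Word: "chapter" (length 7)
Number of trigrams = 7 - 3 + 1 = 5
  Position 0: "cha"
  Position 1: "hap"
  Position 2: "apt"
  Position 3: "pte"
  Position 4: "ter"
Trigrams = "cha", "hap", "apt", "pte", "ter"


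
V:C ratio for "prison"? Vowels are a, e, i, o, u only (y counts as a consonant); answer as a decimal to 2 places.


Word: "prison"
Vowels (a,e,i,o,u): 2
Consonants: 4
Ratio = 2/4
= 0.50


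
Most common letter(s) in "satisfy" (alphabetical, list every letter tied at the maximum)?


Word: "satisfy"
Letter counts:
  'a': 1
  'f': 1
  'i': 1
  's': 2
  't': 1
  'y': 1
Maximum count = 2
Most frequent = 's' (2 times each)


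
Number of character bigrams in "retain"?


Word: "retain" (length 6)
Number of 2-grams = length - 2 + 1 = 6 - 2 + 1
= 5


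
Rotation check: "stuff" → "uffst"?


Word: "stuff", Candidate: "uffst"
Method: check if candidate is substring of word+word
"stuffstuff" contains "uffst"? Yes
Is rotation = Yes


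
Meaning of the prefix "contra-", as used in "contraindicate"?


Prefix: contra-
Example: contraindicate = contra- + indicate
Meaning = against


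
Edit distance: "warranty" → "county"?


Word 1: "warranty" (length 8)
Word 2: "county" (length 6)
One optimal edit sequence (insert/delete/substitute each cost 1):
  1. delete 'w'  (+1)
  2. delete 'a'  (+1)
  3. substitute 'r' -> 'c'  (+1)
  4. substitute 'r' -> 'o'  (+1)
  5. substitute 'a' -> 'u'  (+1)
  6. keep 'n'
  7. keep 't'
  8. keep 'y'
Total edit operations: 5
Edit distance = 5


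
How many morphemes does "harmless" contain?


Word: "harmless"
Morphemes: harm | -less
Each morpheme carries meaning
= 2 morphemes


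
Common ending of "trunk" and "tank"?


Word 1: "trunk"
Word 2: "tank"
Comparing from end:
  Pos -1: 'k' == 'k'
  Pos -2: 'n' == 'n'
  Pos -3: 'u' != 'a' (stop)
LCS = "nk" (length 2)


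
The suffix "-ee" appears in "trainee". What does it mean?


Suffix: -ee
As in: trainee -> train + -ee
Meaning = one who receives


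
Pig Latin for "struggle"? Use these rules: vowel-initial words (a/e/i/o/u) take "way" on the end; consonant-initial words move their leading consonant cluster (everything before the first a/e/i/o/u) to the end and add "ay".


Word: "struggle"
Starts with consonant(s) → move to end, add 'ay'
Consonant cluster: "str"
Pig Latin = "ugglestray"


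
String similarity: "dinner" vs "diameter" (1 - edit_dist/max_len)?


Word 1: "dinner" (length 6)
Word 2: "diameter" (length 8)
One optimal edit sequence:
  1. keep 'd'
  2. keep 'i'
  3. insert 'a'  (+1)
  4. insert 'm'  (+1)
  5. substitute 'n' -> 'e'  (+1)
  6. substitute 'n' -> 't'  (+1)
  7. keep 'e'
  8. keep 'r'
Edit distance = 4
Max length = max(6, 8) = 8
Similarity = 1 - 4/8
= 0.5000


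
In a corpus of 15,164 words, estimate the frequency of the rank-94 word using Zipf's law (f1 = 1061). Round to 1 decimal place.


Zipf's law: f(r) = f(1) / r
f(1) = 1061
f(94) = 1061 / 94
= 11.3 occurrences


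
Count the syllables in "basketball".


Word: "basketball"
Syllable breakdown: bas-ket-ball
Counting: 3 parts
= 3 syllables


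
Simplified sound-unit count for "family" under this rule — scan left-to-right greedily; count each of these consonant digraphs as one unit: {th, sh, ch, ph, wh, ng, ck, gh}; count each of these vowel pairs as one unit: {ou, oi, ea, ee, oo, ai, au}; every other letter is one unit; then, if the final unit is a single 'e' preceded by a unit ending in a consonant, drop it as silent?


Word: "family" (6 letters)
Left-to-right scan:
  [1] 'f' (letter)
  [2] 'a' (letter)
  [3] 'm' (letter)
  [4] 'i' (letter)
  [5] 'l' (letter)
  [6] 'y' (letter)
Units from scan: 6
Sound units = 6 units


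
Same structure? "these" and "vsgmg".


Pattern of "these": [0, 1, 2, 3, 2]
Pattern of "vsgmg": [0, 1, 2, 3, 2]
Patterns match
Same pattern = Yes


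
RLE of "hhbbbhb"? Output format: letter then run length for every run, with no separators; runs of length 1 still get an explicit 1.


String: "hhbbbhb"
Scanning for consecutive runs:
  'h' x 2
  'b' x 3
  'h' x 1
  'b' x 1
RLE = "h2b3h1b1"


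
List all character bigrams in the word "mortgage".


Word: "mortgage" (length 8)
Number of bigrams = 8 - 2 + 1 = 7
  Position 0: "mo"
  Position 1: "or"
  Position 2: "rt"
  Position 3: "tg"
  Position 4: "ga"
  Position 5: "ag"
  Position 6: "ge"
Bigrams = "mo", "or", "rt", "tg", "ga", "ag", "ge"


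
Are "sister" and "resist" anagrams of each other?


Word 1: "sister" → sorted: eirsst
Word 2: "resist" → sorted: eirsst
Same letters? eirsst == eirsst
Anagram = Yes


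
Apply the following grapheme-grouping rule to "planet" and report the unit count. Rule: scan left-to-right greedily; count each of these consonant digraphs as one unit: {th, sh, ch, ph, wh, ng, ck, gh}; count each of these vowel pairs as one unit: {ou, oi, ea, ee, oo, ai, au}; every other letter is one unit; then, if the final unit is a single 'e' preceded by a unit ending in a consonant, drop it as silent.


Word: "planet" (6 letters)
Left-to-right scan:
  (1) 'p' (letter)
  (2) 'l' (letter)
  (3) 'a' (letter)
  (4) 'n' (letter)
  (5) 'e' (letter)
  (6) 't' (letter)
Units from scan: 6
Sound units = 6 units


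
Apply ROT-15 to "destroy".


Word: "destroy"
Shift: 15
Each letter → (letter + shift) mod 26:
  'd' (3) + 15 = 18 → 's'
  'e' (4) + 15 = 19 → 't'
  's' (18) + 15 = 7 → 'h'
  't' (19) + 15 = 8 → 'i'
  'r' (17) + 15 = 6 → 'g'
  'o' (14) + 15 = 3 → 'd'
  'y' (24) + 15 = 13 → 'n'
Result = "sthigdn"
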